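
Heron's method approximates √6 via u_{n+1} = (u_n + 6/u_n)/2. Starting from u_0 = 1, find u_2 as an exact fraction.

73/28

u_1 = (1 + 6/1)/2 = 7/2.
u_2 = (7/2 + 6/(7/2))/2 = 73/28.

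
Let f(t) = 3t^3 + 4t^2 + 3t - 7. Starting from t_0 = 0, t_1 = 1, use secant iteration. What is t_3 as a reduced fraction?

1337/1637

f(0) = -7, f(1) = 3. t_2 = 1 - 3·(1 - 0)/(3 - (-7)) = 7/10.
f(1) = 3, f(7/10) = -1911/1000. t_3 = (7/10) - (-1911/1000)·((7/10) - 1)/((-1911/1000) - 3) = 1337/1637.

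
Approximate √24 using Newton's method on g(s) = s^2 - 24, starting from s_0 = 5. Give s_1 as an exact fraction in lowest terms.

g'(s) = 2s.
g(5) = 1, g'(5) = 10, so s_1 = 5 - 1/10 = 49/10.

49/10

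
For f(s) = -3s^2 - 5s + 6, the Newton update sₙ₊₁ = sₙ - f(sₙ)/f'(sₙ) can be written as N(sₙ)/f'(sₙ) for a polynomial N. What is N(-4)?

f'(s) = -6s - 5.
N(s) = s·f'(s) - f(s) = s·(-6s - 5) - (-3s^2 - 5s + 6) = -3s^2 - 6.
N(-4) = -54.

-54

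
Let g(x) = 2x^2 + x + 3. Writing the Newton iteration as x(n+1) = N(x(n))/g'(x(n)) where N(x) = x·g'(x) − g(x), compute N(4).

g'(x) = 4x + 1.
N(x) = x·g'(x) − g(x) = x·(4x + 1) − (2x^2 + x + 3) = 2x^2 − 3.
N(4) = 29.

29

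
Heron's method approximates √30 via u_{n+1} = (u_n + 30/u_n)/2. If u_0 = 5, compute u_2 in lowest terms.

u_1 = (5 + 30/5)/2 = 11/2.
u_2 = (11/2 + 30/(11/2))/2 = 241/44.

241/44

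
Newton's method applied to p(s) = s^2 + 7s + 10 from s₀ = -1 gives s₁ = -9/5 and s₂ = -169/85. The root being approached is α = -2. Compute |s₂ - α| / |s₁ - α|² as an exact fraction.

5/17

s₁ - α = -9/5 - (-2) = -9/5 + 2 = 1/5, so |s₁ - α| = 1/5.
s₂ - α = -169/85 - (-2) = -169/85 + 2 = 1/85, so |s₂ - α| = 1/85.
|s₁ - α|² = 1/25.
Ratio = (1/85) / (1/25) = 5/17.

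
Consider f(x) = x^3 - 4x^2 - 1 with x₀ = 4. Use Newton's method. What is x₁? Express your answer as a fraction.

65/16

f'(x) = 3x^2 - 8x.
f(4) = -1, f'(4) = 16, so x₁ = 4 - (-1)/16 = 65/16.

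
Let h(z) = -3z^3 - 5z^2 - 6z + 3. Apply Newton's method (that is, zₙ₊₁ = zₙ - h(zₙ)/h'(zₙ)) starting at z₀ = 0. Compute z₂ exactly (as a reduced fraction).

20/53

h'(z) = -9z^2 - 10z - 6.
h(0) = 3, h'(0) = -6, so z₁ = 0 - 3/(-6) = 1/2.
h(1/2) = -13/8, h'(1/2) = -53/4, so z₂ = (1/2) - (-13/8)/(-53/4) = 20/53.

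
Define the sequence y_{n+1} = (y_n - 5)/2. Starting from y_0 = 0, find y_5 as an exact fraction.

y_1 = (0 - 5)/2 = -5/2.
y_2 = ((-5/2) - 5)/2 = -15/4.
y_3 = ((-15/4) - 5)/2 = -35/8.
y_4 = ((-35/8) - 5)/2 = -75/16.
y_5 = ((-75/16) - 5)/2 = -155/32.

-155/32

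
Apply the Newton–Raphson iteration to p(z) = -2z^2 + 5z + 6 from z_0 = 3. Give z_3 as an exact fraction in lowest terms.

5275806/1558123

p'(z) = -4z + 5.
p(3) = 3, p'(3) = -7, so z_1 = 3 - 3/(-7) = 24/7.
p(24/7) = -18/49, p'(24/7) = -61/7, so z_2 = (24/7) - (-18/49)/(-61/7) = 1446/427.
p(1446/427) = -648/182329, p'(1446/427) = -3649/427, so z_3 = (1446/427) - (-648/182329)/(-3649/427) = 5275806/1558123.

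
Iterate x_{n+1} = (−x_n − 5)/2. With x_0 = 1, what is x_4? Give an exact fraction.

−3/2

x_1 = (−1 − 5)/2 = −3.
x_2 = (−(−3) − 5)/2 = −1.
x_3 = (−(−1) − 5)/2 = −2.
x_4 = (−(−2) − 5)/2 = −3/2.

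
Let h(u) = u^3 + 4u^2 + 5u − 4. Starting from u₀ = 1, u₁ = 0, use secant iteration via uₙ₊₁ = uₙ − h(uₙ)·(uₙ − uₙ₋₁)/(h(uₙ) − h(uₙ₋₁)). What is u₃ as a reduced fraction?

100/169

h(1) = 6, h(0) = −4. u₂ = 0 − (−4)·(0 − 1)/((−4) − 6) = 2/5.
h(0) = −4, h(2/5) = −162/125. u₃ = (2/5) − (−162/125)·((2/5) − 0)/((−162/125) − (−4)) = 100/169.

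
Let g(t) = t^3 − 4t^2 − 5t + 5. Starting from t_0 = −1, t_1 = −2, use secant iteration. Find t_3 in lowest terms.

g(−1) = 5, g(−2) = −9. t_2 = (−2) − (−9)·((−2) − (−1))/((−9) − 5) = −19/14.
g(−2) = −9, g(−19/14) = 5265/2744. t_3 = (−19/14) − (5265/2744)·((−19/14) − (−2))/((5265/2744) − (−9)) = −4894/3329.

−4894/3329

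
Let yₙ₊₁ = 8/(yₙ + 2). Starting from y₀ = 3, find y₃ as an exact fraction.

y₁ = 8/(3 + 2) = 8/5.
y₂ = 8/(8/5 + 2) = 20/9.
y₃ = 8/(20/9 + 2) = 36/19.

36/19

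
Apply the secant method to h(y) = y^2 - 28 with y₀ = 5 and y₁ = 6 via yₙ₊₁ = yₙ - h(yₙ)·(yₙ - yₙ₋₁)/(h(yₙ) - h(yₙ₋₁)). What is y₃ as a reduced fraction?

h(5) = -3, h(6) = 8. y₂ = 6 - 8·(6 - 5)/(8 - (-3)) = 58/11.
h(6) = 8, h(58/11) = -24/121. y₃ = (58/11) - (-24/121)·((58/11) - 6)/((-24/121) - 8) = 164/31.

164/31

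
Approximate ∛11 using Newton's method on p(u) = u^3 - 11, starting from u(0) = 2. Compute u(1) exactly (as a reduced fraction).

9/4

p'(u) = 3u^2.
p(2) = -3, p'(2) = 12, so u(1) = 2 - (-3)/12 = 9/4.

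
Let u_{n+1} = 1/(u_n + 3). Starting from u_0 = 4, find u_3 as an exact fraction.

22/73

u_1 = 1/(4 + 3) = 1/7.
u_2 = 1/(1/7 + 3) = 7/22.
u_3 = 1/(7/22 + 3) = 22/73.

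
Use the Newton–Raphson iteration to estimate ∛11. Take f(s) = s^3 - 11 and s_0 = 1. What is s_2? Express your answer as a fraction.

4691/1521

f'(s) = 3s^2.
f(1) = -10, f'(1) = 3, so s_1 = 1 - (-10)/3 = 13/3.
f(13/3) = 1900/27, f'(13/3) = 169/3, so s_2 = (13/3) - (1900/27)/(169/3) = 4691/1521.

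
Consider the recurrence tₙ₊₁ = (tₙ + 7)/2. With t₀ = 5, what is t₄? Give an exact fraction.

55/8

t₁ = (5 + 7)/2 = 6.
t₂ = (6 + 7)/2 = 13/2.
t₃ = ((13/2) + 7)/2 = 27/4.
t₄ = ((27/4) + 7)/2 = 55/8.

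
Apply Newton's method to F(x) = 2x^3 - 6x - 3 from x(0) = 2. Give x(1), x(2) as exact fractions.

F'(x) = 6x^2 - 6.
F(2) = 1, F'(2) = 18, so x(1) = 2 - 1/18 = 35/18.
F(35/18) = 107/2916, F'(35/18) = 901/54, so x(2) = (35/18) - (107/2916)/(901/54) = 47249/24327.

x(1) = 35/18, x(2) = 47249/24327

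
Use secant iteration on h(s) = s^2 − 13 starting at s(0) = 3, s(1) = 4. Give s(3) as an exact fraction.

h(3) = −4, h(4) = 3. s(2) = 4 − 3·(4 − 3)/(3 − (−4)) = 25/7.
h(4) = 3, h(25/7) = −12/49. s(3) = (25/7) − (−12/49)·((25/7) − 4)/((−12/49) − 3) = 191/53.

191/53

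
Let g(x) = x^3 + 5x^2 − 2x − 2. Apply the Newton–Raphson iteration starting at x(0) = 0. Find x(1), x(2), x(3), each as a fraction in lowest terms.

x(1) = −1, x(2) = −5/9, x(3) = −2333/4833

g'(x) = 3x^2 + 10x − 2.
g(0) = −2, g'(0) = −2, so x(1) = 0 − (−2)/(−2) = −1.
g(−1) = 4, g'(−1) = −9, so x(2) = (−1) − 4/(−9) = −5/9.
g(−5/9) = 352/729, g'(−5/9) = −179/27, so x(3) = (−5/9) − (352/729)/(−179/27) = −2333/4833.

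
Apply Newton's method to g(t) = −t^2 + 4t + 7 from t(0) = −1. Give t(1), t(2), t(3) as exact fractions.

t(1) = −4/3, t(2) = −79/60, t(3) = −31441/23880

g'(t) = −2t + 4.
g(−1) = 2, g'(−1) = 6, so t(1) = (−1) − 2/6 = −4/3.
g(−4/3) = −1/9, g'(−4/3) = 20/3, so t(2) = (−4/3) − (−1/9)/(20/3) = −79/60.
g(−79/60) = −1/3600, g'(−79/60) = 199/30, so t(3) = (−79/60) − (−1/3600)/(199/30) = −31441/23880.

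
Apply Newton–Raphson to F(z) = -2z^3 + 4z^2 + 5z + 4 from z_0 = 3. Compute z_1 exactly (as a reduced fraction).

76/25

F'(z) = -6z^2 + 8z + 5.
F(3) = 1, F'(3) = -25, so z_1 = 3 - 1/(-25) = 76/25.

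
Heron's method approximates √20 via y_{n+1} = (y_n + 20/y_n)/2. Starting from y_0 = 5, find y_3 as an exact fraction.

y_1 = (5 + 20/5)/2 = 9/2.
y_2 = (9/2 + 20/(9/2))/2 = 161/36.
y_3 = (161/36 + 20/(161/36))/2 = 51841/11592.

51841/11592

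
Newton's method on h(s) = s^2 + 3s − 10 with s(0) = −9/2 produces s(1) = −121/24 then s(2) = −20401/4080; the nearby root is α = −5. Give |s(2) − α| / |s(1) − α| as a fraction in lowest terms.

s(1) − α = −121/24 − (−5) = −121/24 + 5 = −1/24, so |s(1) − α| = 1/24.
s(2) − α = −20401/4080 − (−5) = −20401/4080 + 5 = −1/4080, so |s(2) − α| = 1/4080.
Ratio = (1/4080) / (1/24) = 1/170.

1/170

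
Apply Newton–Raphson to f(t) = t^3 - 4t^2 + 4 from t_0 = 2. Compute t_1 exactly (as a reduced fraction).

f'(t) = 3t^2 - 8t.
f(2) = -4, f'(2) = -4, so t_1 = 2 - (-4)/(-4) = 1.

1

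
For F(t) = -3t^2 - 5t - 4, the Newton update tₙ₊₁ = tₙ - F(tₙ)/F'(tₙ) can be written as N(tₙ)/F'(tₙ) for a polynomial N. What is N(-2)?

F'(t) = -6t - 5.
N(t) = t·F'(t) - F(t) = t·(-6t - 5) - (-3t^2 - 5t - 4) = -3t^2 + 4.
N(-2) = -8.

-8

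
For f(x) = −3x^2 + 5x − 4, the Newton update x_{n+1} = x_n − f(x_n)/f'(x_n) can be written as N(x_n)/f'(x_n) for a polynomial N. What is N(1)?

1

f'(x) = −6x + 5.
N(x) = x·f'(x) − f(x) = x·(−6x + 5) − (−3x^2 + 5x − 4) = −3x^2 + 4.
N(1) = 1.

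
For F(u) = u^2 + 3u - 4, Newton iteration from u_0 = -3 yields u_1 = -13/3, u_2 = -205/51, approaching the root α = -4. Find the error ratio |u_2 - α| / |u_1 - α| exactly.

1/17

u_1 - α = -13/3 - (-4) = -13/3 + 4 = -1/3, so |u_1 - α| = 1/3.
u_2 - α = -205/51 - (-4) = -205/51 + 4 = -1/51, so |u_2 - α| = 1/51.
Ratio = (1/51) / (1/3) = 1/17.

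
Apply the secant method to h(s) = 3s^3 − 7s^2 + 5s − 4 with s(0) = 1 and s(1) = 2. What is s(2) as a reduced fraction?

h(1) = −3, h(2) = 2. s(2) = 2 − 2·(2 − 1)/(2 − (−3)) = 8/5.

8/5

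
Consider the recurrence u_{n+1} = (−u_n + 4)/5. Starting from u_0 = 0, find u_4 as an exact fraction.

u_1 = (−0 + 4)/5 = 4/5.
u_2 = (−(4/5) + 4)/5 = 16/25.
u_3 = (−(16/25) + 4)/5 = 84/125.
u_4 = (−(84/125) + 4)/5 = 416/625.

416/625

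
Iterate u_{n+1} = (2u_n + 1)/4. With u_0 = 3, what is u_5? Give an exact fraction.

37/64

u_1 = (2·3 + 1)/4 = 7/4.
u_2 = (2·(7/4) + 1)/4 = 9/8.
u_3 = (2·(9/8) + 1)/4 = 13/16.
u_4 = (2·(13/16) + 1)/4 = 21/32.
u_5 = (2·(21/32) + 1)/4 = 37/64.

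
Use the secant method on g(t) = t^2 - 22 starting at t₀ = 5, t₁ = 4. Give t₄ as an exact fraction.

g(5) = 3, g(4) = -6. t₂ = 4 - (-6)·(4 - 5)/((-6) - 3) = 14/3.
g(4) = -6, g(14/3) = -2/9. t₃ = (14/3) - (-2/9)·((14/3) - 4)/((-2/9) - (-6)) = 61/13.
g(14/3) = -2/9, g(61/13) = 3/169. t₄ = (61/13) - (3/169)·((61/13) - (14/3))/((3/169) - (-2/9)) = 1712/365.

1712/365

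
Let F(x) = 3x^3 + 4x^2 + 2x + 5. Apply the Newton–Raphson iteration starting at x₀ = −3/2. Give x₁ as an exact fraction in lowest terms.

F'(x) = 9x^2 + 8x + 2.
F(−3/2) = 7/8, F'(−3/2) = 41/4, so x₁ = (−3/2) − (7/8)/(41/4) = −65/41.

−65/41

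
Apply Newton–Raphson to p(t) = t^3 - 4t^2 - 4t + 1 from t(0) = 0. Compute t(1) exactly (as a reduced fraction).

p'(t) = 3t^2 - 8t - 4.
p(0) = 1, p'(0) = -4, so t(1) = 0 - 1/(-4) = 1/4.

1/4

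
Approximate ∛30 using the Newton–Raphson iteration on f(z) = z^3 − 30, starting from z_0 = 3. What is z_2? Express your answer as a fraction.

f'(z) = 3z^2.
f(3) = −3, f'(3) = 27, so z_1 = 3 − (−3)/27 = 28/9.
f(28/9) = 82/729, f'(28/9) = 784/27, so z_2 = (28/9) − (82/729)/(784/27) = 32887/10584.

32887/10584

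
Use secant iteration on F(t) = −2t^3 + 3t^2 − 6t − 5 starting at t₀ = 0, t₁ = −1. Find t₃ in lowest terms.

−155/276

F(0) = −5, F(−1) = 6. t₂ = (−1) − 6·((−1) − 0)/(6 − (−5)) = −5/11.
F(−1) = 6, F(−5/11) = −1950/1331. t₃ = (−5/11) − (−1950/1331)·((−5/11) − (−1))/((−1950/1331) − 6) = −155/276.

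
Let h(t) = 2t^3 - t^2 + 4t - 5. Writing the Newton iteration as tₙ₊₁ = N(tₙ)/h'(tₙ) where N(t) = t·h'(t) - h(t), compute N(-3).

-112

h'(t) = 6t^2 - 2t + 4.
N(t) = t·h'(t) - h(t) = t·(6t^2 - 2t + 4) - (2t^3 - t^2 + 4t - 5) = 4t^3 - t^2 + 5.
N(-3) = -112.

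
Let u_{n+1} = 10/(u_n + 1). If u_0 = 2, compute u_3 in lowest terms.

130/43

u_1 = 10/(2 + 1) = 10/3.
u_2 = 10/(10/3 + 1) = 30/13.
u_3 = 10/(30/13 + 1) = 130/43.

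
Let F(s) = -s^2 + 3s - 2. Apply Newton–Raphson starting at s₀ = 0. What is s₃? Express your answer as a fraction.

254/255

F'(s) = -2s + 3.
F(0) = -2, F'(0) = 3, so s₁ = 0 - (-2)/3 = 2/3.
F(2/3) = -4/9, F'(2/3) = 5/3, so s₂ = (2/3) - (-4/9)/(5/3) = 14/15.
F(14/15) = -16/225, F'(14/15) = 17/15, so s₃ = (14/15) - (-16/225)/(17/15) = 254/255.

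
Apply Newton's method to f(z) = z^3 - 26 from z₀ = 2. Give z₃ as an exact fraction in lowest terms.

f'(z) = 3z^2.
f(2) = -18, f'(2) = 12, so z₁ = 2 - (-18)/12 = 7/2.
f(7/2) = 135/8, f'(7/2) = 147/4, so z₂ = (7/2) - (135/8)/(147/4) = 149/49.
f(149/49) = 249075/117649, f'(149/49) = 66603/2401, so z₃ = (149/49) - (249075/117649)/(66603/2401) = 3224924/1087849.

3224924/1087849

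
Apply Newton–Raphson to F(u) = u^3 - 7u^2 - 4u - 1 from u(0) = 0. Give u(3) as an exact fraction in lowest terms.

-14528/14235

F'(u) = 3u^2 - 14u - 4.
F(0) = -1, F'(0) = -4, so u(1) = 0 - (-1)/(-4) = -1/4.
F(-1/4) = -29/64, F'(-1/4) = -5/16, so u(2) = (-1/4) - (-29/64)/(-5/16) = -17/10.
F(-17/10) = -19343/1000, F'(-17/10) = 2847/100, so u(3) = (-17/10) - (-19343/1000)/(2847/100) = -14528/14235.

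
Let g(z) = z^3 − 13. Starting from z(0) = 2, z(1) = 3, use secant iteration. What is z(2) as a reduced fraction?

43/19

g(2) = −5, g(3) = 14. z(2) = 3 − 14·(3 − 2)/(14 − (−5)) = 43/19.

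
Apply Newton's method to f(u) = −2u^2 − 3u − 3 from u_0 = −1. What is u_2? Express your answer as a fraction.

f'(u) = −4u − 3.
f(−1) = −2, f'(−1) = 1, so u_1 = (−1) − (−2)/1 = 1.
f(1) = −8, f'(1) = −7, so u_2 = 1 − (−8)/(−7) = −1/7.

−1/7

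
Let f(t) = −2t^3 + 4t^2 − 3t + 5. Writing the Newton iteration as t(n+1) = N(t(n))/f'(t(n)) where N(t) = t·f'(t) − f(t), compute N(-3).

f'(t) = −6t^2 + 8t − 3.
N(t) = t·f'(t) − f(t) = t·(−6t^2 + 8t − 3) − (−2t^3 + 4t^2 − 3t + 5) = −4t^3 + 4t^2 − 5.
N(-3) = 139.

139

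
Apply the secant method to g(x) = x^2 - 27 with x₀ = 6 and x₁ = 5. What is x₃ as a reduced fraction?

291/56

g(6) = 9, g(5) = -2. x₂ = 5 - (-2)·(5 - 6)/((-2) - 9) = 57/11.
g(5) = -2, g(57/11) = -18/121. x₃ = (57/11) - (-18/121)·((57/11) - 5)/((-18/121) - (-2)) = 291/56.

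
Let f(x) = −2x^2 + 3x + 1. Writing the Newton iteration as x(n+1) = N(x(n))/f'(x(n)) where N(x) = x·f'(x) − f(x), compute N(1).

−3

f'(x) = −4x + 3.
N(x) = x·f'(x) − f(x) = x·(−4x + 3) − (−2x^2 + 3x + 1) = −2x^2 − 1.
N(1) = −3.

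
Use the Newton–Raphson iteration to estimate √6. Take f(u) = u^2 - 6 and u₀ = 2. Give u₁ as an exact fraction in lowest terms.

5/2

f'(u) = 2u.
f(2) = -2, f'(2) = 4, so u₁ = 2 - (-2)/4 = 5/2.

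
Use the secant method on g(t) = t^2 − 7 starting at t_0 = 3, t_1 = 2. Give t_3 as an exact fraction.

g(3) = 2, g(2) = −3. t_2 = 2 − (−3)·(2 − 3)/((−3) − 2) = 13/5.
g(2) = −3, g(13/5) = −6/25. t_3 = (13/5) − (−6/25)·((13/5) − 2)/((−6/25) − (−3)) = 61/23.

61/23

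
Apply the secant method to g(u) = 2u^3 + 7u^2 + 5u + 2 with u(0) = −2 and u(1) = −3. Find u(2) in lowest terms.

−5/2

g(−2) = 4, g(−3) = −4. u(2) = (−3) − (−4)·((−3) − (−2))/((−4) − 4) = −5/2.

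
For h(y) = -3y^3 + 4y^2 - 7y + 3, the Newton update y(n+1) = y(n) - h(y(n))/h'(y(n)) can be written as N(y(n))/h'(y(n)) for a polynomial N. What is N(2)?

-35

h'(y) = -9y^2 + 8y - 7.
N(y) = y·h'(y) - h(y) = y·(-9y^2 + 8y - 7) - (-3y^3 + 4y^2 - 7y + 3) = -6y^3 + 4y^2 - 3.
N(2) = -35.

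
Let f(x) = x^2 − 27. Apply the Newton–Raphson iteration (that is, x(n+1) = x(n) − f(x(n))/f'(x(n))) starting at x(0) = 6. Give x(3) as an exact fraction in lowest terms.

56451/10864

f'(x) = 2x.
f(6) = 9, f'(6) = 12, so x(1) = 6 − 9/12 = 21/4.
f(21/4) = 9/16, f'(21/4) = 21/2, so x(2) = (21/4) − (9/16)/(21/2) = 291/56.
f(291/56) = 9/3136, f'(291/56) = 291/28, so x(3) = (291/56) − (9/3136)/(291/28) = 56451/10864.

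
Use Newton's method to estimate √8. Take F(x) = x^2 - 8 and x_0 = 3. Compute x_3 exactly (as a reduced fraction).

665857/235416

F'(x) = 2x.
F(3) = 1, F'(3) = 6, so x_1 = 3 - 1/6 = 17/6.
F(17/6) = 1/36, F'(17/6) = 17/3, so x_2 = (17/6) - (1/36)/(17/3) = 577/204.
F(577/204) = 1/41616, F'(577/204) = 577/102, so x_3 = (577/204) - (1/41616)/(577/102) = 665857/235416.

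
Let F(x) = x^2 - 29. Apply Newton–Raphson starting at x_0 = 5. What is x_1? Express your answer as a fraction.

F'(x) = 2x.
F(5) = -4, F'(5) = 10, so x_1 = 5 - (-4)/10 = 27/5.

27/5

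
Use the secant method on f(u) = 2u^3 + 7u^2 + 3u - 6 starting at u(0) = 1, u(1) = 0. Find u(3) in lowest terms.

f(1) = 6, f(0) = -6. u(2) = 0 - (-6)·(0 - 1)/((-6) - 6) = 1/2.
f(0) = -6, f(1/2) = -5/2. u(3) = (1/2) - (-5/2)·((1/2) - 0)/((-5/2) - (-6)) = 6/7.

6/7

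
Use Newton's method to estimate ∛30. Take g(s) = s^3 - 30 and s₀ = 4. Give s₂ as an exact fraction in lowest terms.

700399/224676

g'(s) = 3s^2.
g(4) = 34, g'(4) = 48, so s₁ = 4 - 34/48 = 79/24.
g(79/24) = 78319/13824, g'(79/24) = 6241/192, so s₂ = (79/24) - (78319/13824)/(6241/192) = 700399/224676.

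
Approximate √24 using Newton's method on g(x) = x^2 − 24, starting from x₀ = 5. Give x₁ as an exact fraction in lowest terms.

g'(x) = 2x.
g(5) = 1, g'(5) = 10, so x₁ = 5 − 1/10 = 49/10.

49/10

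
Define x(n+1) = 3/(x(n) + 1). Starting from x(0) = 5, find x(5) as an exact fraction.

x(1) = 3/(5 + 1) = 1/2.
x(2) = 3/(1/2 + 1) = 2.
x(3) = 3/(2 + 1) = 1.
x(4) = 3/(1 + 1) = 3/2.
x(5) = 3/(3/2 + 1) = 6/5.

6/5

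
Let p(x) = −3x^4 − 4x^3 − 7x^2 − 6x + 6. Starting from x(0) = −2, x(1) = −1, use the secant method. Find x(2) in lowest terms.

p(−2) = −26, p(−1) = 6. x(2) = (−1) − 6·((−1) − (−2))/(6 − (−26)) = −19/16.

−19/16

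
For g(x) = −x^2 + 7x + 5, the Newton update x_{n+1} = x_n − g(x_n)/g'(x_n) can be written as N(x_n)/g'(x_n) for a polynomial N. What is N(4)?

g'(x) = −2x + 7.
N(x) = x·g'(x) − g(x) = x·(−2x + 7) − (−x^2 + 7x + 5) = −x^2 − 5.
N(4) = −21.

−21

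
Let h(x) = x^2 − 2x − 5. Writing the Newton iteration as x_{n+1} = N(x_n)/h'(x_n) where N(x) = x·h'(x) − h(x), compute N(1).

6

h'(x) = 2x − 2.
N(x) = x·h'(x) − h(x) = x·(2x − 2) − (x^2 − 2x − 5) = x^2 + 5.
N(1) = 6.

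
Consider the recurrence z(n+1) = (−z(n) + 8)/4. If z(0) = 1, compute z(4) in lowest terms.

409/256

z(1) = (−1 + 8)/4 = 7/4.
z(2) = (−(7/4) + 8)/4 = 25/16.
z(3) = (−(25/16) + 8)/4 = 103/64.
z(4) = (−(103/64) + 8)/4 = 409/256.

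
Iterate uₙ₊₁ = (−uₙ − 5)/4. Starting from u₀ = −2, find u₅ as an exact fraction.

u₁ = (−(−2) − 5)/4 = −3/4.
u₂ = (−(−3/4) − 5)/4 = −17/16.
u₃ = (−(−17/16) − 5)/4 = −63/64.
u₄ = (−(−63/64) − 5)/4 = −257/256.
u₅ = (−(−257/256) − 5)/4 = −1023/1024.

−1023/1024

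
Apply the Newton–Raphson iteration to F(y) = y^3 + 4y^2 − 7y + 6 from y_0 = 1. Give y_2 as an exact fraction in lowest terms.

6/7

F'(y) = 3y^2 + 8y − 7.
F(1) = 4, F'(1) = 4, so y_1 = 1 − 4/4 = 0.
F(0) = 6, F'(0) = −7, so y_2 = 0 − 6/(−7) = 6/7.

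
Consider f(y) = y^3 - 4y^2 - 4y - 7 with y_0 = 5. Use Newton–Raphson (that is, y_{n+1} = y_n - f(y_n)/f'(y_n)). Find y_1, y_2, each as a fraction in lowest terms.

f'(y) = 3y^2 - 8y - 4.
f(5) = -2, f'(5) = 31, so y_1 = 5 - (-2)/31 = 157/31.
f(157/31) = 1372/29791, f'(157/31) = 31167/961, so y_2 = (157/31) - (1372/29791)/(31167/961) = 4891847/966177.

y_1 = 157/31, y_2 = 4891847/966177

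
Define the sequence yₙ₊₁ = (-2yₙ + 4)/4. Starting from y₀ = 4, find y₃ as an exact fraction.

1/4

y₁ = (-2·4 + 4)/4 = -1.
y₂ = (-2·(-1) + 4)/4 = 3/2.
y₃ = (-2·(3/2) + 4)/4 = 1/4.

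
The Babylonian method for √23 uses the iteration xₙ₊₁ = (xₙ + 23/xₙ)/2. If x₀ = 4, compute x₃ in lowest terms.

x₁ = (4 + 23/4)/2 = 39/8.
x₂ = (39/8 + 23/(39/8))/2 = 2993/624.
x₃ = (2993/624 + 23/(2993/624))/2 = 17913697/3735264.

17913697/3735264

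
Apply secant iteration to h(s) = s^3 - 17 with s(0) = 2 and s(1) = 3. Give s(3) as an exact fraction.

h(2) = -9, h(3) = 10. s(2) = 3 - 10·(3 - 2)/(10 - (-9)) = 47/19.
h(3) = 10, h(47/19) = -12780/6859. s(3) = (47/19) - (-12780/6859)·((47/19) - 3)/((-12780/6859) - 10) = 20801/8137.

20801/8137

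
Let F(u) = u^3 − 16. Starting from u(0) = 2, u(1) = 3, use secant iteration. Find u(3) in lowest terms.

F(2) = −8, F(3) = 11. u(2) = 3 − 11·(3 − 2)/(11 − (−8)) = 46/19.
F(3) = 11, F(46/19) = −12408/6859. u(3) = (46/19) − (−12408/6859)·((46/19) − 3)/((−12408/6859) − 11) = 19990/7987.

19990/7987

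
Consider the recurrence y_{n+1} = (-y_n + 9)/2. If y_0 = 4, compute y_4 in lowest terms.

y_1 = (-4 + 9)/2 = 5/2.
y_2 = (-(5/2) + 9)/2 = 13/4.
y_3 = (-(13/4) + 9)/2 = 23/8.
y_4 = (-(23/8) + 9)/2 = 49/16.

49/16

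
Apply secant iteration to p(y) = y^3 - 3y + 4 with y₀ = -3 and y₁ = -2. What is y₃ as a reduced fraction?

-1378/625

p(-3) = -14, p(-2) = 2. y₂ = (-2) - 2·((-2) - (-3))/(2 - (-14)) = -17/8.
p(-2) = 2, p(-17/8) = 399/512. y₃ = (-17/8) - (399/512)·((-17/8) - (-2))/((399/512) - 2) = -1378/625.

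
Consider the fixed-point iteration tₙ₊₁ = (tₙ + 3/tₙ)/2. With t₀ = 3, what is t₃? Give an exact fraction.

t₁ = (3 + 3/3)/2 = 2.
t₂ = (2 + 3/2)/2 = 7/4.
t₃ = (7/4 + 3/(7/4))/2 = 97/56.

97/56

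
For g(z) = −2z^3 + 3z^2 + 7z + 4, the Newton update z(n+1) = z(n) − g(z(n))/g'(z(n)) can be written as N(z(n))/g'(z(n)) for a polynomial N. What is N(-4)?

g'(z) = −6z^2 + 6z + 7.
N(z) = z·g'(z) − g(z) = z·(−6z^2 + 6z + 7) − (−2z^3 + 3z^2 + 7z + 4) = −4z^3 + 3z^2 − 4.
N(-4) = 300.

300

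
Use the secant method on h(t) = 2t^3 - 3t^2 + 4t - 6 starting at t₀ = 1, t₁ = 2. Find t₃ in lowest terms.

h(1) = -3, h(2) = 6. t₂ = 2 - 6·(2 - 1)/(6 - (-3)) = 4/3.
h(2) = 6, h(4/3) = -34/27. t₃ = (4/3) - (-34/27)·((4/3) - 2)/((-34/27) - 6) = 71/49.

71/49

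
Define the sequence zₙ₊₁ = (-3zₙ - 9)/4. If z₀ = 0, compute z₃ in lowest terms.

z₁ = (-3·0 - 9)/4 = -9/4.
z₂ = (-3·(-9/4) - 9)/4 = -9/16.
z₃ = (-3·(-9/16) - 9)/4 = -117/64.

-117/64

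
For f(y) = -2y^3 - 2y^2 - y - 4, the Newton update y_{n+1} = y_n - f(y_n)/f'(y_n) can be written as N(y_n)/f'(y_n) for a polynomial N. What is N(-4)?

f'(y) = -6y^2 - 4y - 1.
N(y) = y·f'(y) - f(y) = y·(-6y^2 - 4y - 1) - (-2y^3 - 2y^2 - y - 4) = -4y^3 - 2y^2 + 4.
N(-4) = 228.

228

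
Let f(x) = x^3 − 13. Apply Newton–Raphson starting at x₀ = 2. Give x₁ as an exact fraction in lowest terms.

f'(x) = 3x^2.
f(2) = −5, f'(2) = 12, so x₁ = 2 − (−5)/12 = 29/12.

29/12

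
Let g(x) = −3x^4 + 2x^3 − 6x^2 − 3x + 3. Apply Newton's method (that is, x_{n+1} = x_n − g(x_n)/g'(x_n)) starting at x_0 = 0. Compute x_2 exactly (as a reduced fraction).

2/3

g'(x) = −12x^3 + 6x^2 − 12x − 3.
g(0) = 3, g'(0) = −3, so x_1 = 0 − 3/(−3) = 1.
g(1) = −7, g'(1) = −21, so x_2 = 1 − (−7)/(−21) = 2/3.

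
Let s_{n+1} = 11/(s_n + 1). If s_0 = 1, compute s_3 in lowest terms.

143/35

s_1 = 11/(1 + 1) = 11/2.
s_2 = 11/(11/2 + 1) = 22/13.
s_3 = 11/(22/13 + 1) = 143/35.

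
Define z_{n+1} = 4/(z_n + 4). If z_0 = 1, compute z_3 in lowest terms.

z_1 = 4/(1 + 4) = 4/5.
z_2 = 4/(4/5 + 4) = 5/6.
z_3 = 4/(5/6 + 4) = 24/29.

24/29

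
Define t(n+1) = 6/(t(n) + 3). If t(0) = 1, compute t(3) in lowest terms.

18/13

t(1) = 6/(1 + 3) = 3/2.
t(2) = 6/(3/2 + 3) = 4/3.
t(3) = 6/(4/3 + 3) = 18/13.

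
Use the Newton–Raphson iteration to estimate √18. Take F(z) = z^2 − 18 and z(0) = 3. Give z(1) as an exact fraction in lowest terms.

9/2

F'(z) = 2z.
F(3) = −9, F'(3) = 6, so z(1) = 3 − (−9)/6 = 9/2.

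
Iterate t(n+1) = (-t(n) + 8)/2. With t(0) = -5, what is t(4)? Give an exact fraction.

t(1) = (-(-5) + 8)/2 = 13/2.
t(2) = (-(13/2) + 8)/2 = 3/4.
t(3) = (-(3/4) + 8)/2 = 29/8.
t(4) = (-(29/8) + 8)/2 = 35/16.

35/16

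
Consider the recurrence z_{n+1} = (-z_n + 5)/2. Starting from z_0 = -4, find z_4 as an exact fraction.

21/16

z_1 = (-(-4) + 5)/2 = 9/2.
z_2 = (-(9/2) + 5)/2 = 1/4.
z_3 = (-(1/4) + 5)/2 = 19/8.
z_4 = (-(19/8) + 5)/2 = 21/16.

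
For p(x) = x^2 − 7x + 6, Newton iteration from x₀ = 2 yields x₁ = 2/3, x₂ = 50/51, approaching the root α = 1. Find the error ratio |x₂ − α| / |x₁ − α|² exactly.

3/17

x₁ − α = 2/3 − 1 = −1/3, so |x₁ − α| = 1/3.
x₂ − α = 50/51 − 1 = −1/51, so |x₂ − α| = 1/51.
|x₁ − α|² = 1/9.
Ratio = (1/51) / (1/9) = 3/17.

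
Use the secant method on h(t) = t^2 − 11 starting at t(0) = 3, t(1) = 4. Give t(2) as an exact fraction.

h(3) = −2, h(4) = 5. t(2) = 4 − 5·(4 − 3)/(5 − (−2)) = 23/7.

23/7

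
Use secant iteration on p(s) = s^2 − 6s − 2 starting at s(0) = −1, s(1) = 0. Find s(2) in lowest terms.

p(−1) = 5, p(0) = −2. s(2) = 0 − (−2)·(0 − (−1))/((−2) − 5) = −2/7.

−2/7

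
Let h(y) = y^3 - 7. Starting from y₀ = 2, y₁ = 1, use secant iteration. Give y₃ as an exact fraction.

h(2) = 1, h(1) = -6. y₂ = 1 - (-6)·(1 - 2)/((-6) - 1) = 13/7.
h(1) = -6, h(13/7) = -204/343. y₃ = (13/7) - (-204/343)·((13/7) - 1)/((-204/343) - (-6)) = 201/103.

201/103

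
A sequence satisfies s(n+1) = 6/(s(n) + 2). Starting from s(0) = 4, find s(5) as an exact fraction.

21/13

s(1) = 6/(4 + 2) = 1.
s(2) = 6/(1 + 2) = 2.
s(3) = 6/(2 + 2) = 3/2.
s(4) = 6/(3/2 + 2) = 12/7.
s(5) = 6/(12/7 + 2) = 21/13.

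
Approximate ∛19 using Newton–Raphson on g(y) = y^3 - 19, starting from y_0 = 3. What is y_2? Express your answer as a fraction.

1152011/431649

g'(y) = 3y^2.
g(3) = 8, g'(3) = 27, so y_1 = 3 - 8/27 = 73/27.
g(73/27) = 15040/19683, g'(73/27) = 5329/243, so y_2 = (73/27) - (15040/19683)/(5329/243) = 1152011/431649.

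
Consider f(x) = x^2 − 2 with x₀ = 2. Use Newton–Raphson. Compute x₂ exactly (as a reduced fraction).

17/12

f'(x) = 2x.
f(2) = 2, f'(2) = 4, so x₁ = 2 − 2/4 = 3/2.
f(3/2) = 1/4, f'(3/2) = 3, so x₂ = (3/2) − (1/4)/3 = 17/12.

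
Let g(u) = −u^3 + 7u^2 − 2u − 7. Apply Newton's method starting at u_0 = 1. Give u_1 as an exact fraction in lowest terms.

g'(u) = −3u^2 + 14u − 2.
g(1) = −3, g'(1) = 9, so u_1 = 1 − (−3)/9 = 4/3.

4/3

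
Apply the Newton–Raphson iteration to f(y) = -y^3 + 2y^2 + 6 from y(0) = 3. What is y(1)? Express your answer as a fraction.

14/5

f'(y) = -3y^2 + 4y.
f(3) = -3, f'(3) = -15, so y(1) = 3 - (-3)/(-15) = 14/5.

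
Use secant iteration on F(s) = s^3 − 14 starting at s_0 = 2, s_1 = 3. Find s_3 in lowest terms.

F(2) = −6, F(3) = 13. s_2 = 3 − 13·(3 − 2)/(13 − (−6)) = 44/19.
F(3) = 13, F(44/19) = −10842/6859. s_3 = (44/19) − (−10842/6859)·((44/19) − 3)/((−10842/6859) − 13) = 18386/7693.

18386/7693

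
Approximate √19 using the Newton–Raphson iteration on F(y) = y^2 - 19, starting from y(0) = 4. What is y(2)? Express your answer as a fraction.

F'(y) = 2y.
F(4) = -3, F'(4) = 8, so y(1) = 4 - (-3)/8 = 35/8.
F(35/8) = 9/64, F'(35/8) = 35/4, so y(2) = (35/8) - (9/64)/(35/4) = 2441/560.

2441/560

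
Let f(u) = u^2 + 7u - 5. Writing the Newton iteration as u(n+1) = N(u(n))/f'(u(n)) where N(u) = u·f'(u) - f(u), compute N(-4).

21

f'(u) = 2u + 7.
N(u) = u·f'(u) - f(u) = u·(2u + 7) - (u^2 + 7u - 5) = u^2 + 5.
N(-4) = 21.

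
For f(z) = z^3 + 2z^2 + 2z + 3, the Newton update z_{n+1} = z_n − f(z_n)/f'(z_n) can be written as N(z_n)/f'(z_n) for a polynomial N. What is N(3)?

69

f'(z) = 3z^2 + 4z + 2.
N(z) = z·f'(z) − f(z) = z·(3z^2 + 4z + 2) − (z^3 + 2z^2 + 2z + 3) = 2z^3 + 2z^2 − 3.
N(3) = 69.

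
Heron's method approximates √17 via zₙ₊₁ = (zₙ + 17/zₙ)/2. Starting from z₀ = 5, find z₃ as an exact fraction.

z₁ = (5 + 17/5)/2 = 21/5.
z₂ = (21/5 + 17/(21/5))/2 = 433/105.
z₃ = (433/105 + 17/(433/105))/2 = 187457/45465.

187457/45465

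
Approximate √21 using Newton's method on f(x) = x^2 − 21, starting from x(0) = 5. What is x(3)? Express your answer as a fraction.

f'(x) = 2x.
f(5) = 4, f'(5) = 10, so x(1) = 5 − 4/10 = 23/5.
f(23/5) = 4/25, f'(23/5) = 46/5, so x(2) = (23/5) − (4/25)/(46/5) = 527/115.
f(527/115) = 4/13225, f'(527/115) = 1054/115, so x(3) = (527/115) − (4/13225)/(1054/115) = 277727/60605.

277727/60605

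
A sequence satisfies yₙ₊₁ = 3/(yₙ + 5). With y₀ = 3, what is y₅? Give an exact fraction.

y₁ = 3/(3 + 5) = 3/8.
y₂ = 3/(3/8 + 5) = 24/43.
y₃ = 3/(24/43 + 5) = 129/239.
y₄ = 3/(129/239 + 5) = 717/1324.
y₅ = 3/(717/1324 + 5) = 3972/7337.

3972/7337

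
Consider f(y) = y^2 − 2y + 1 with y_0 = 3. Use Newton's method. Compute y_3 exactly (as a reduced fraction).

f'(y) = 2y − 2.
f(3) = 4, f'(3) = 4, so y_1 = 3 − 4/4 = 2.
f(2) = 1, f'(2) = 2, so y_2 = 2 − 1/2 = 3/2.
f(3/2) = 1/4, f'(3/2) = 1, so y_3 = (3/2) − (1/4)/1 = 5/4.

5/4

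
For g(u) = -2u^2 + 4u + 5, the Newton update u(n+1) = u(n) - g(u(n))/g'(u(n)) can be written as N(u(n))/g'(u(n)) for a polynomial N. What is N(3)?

g'(u) = -4u + 4.
N(u) = u·g'(u) - g(u) = u·(-4u + 4) - (-2u^2 + 4u + 5) = -2u^2 - 5.
N(3) = -23.

-23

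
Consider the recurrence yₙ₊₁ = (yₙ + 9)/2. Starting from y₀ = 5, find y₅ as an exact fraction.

71/8

y₁ = (5 + 9)/2 = 7.
y₂ = (7 + 9)/2 = 8.
y₃ = (8 + 9)/2 = 17/2.
y₄ = ((17/2) + 9)/2 = 35/4.
y₅ = ((35/4) + 9)/2 = 71/8.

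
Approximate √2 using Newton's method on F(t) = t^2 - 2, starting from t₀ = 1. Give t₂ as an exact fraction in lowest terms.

F'(t) = 2t.
F(1) = -1, F'(1) = 2, so t₁ = 1 - (-1)/2 = 3/2.
F(3/2) = 1/4, F'(3/2) = 3, so t₂ = (3/2) - (1/4)/3 = 17/12.

17/12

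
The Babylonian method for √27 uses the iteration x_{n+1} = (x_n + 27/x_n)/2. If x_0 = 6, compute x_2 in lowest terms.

291/56

x_1 = (6 + 27/6)/2 = 21/4.
x_2 = (21/4 + 27/(21/4))/2 = 291/56.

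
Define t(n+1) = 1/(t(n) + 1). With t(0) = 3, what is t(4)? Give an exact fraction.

9/14

t(1) = 1/(3 + 1) = 1/4.
t(2) = 1/(1/4 + 1) = 4/5.
t(3) = 1/(4/5 + 1) = 5/9.
t(4) = 1/(5/9 + 1) = 9/14.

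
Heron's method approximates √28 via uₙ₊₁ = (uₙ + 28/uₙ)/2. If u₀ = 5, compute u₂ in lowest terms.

u₁ = (5 + 28/5)/2 = 53/10.
u₂ = (53/10 + 28/(53/10))/2 = 5609/1060.

5609/1060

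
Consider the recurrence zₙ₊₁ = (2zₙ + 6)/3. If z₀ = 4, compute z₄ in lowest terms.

454/81

z₁ = (2·4 + 6)/3 = 14/3.
z₂ = (2·(14/3) + 6)/3 = 46/9.
z₃ = (2·(46/9) + 6)/3 = 146/27.
z₄ = (2·(146/27) + 6)/3 = 454/81.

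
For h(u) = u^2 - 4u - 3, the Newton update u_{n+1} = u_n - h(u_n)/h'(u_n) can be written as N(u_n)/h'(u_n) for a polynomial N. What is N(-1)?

4

h'(u) = 2u - 4.
N(u) = u·h'(u) - h(u) = u·(2u - 4) - (u^2 - 4u - 3) = u^2 + 3.
N(-1) = 4.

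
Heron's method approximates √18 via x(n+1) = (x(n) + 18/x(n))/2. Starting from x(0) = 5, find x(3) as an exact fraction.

x(1) = (5 + 18/5)/2 = 43/10.
x(2) = (43/10 + 18/(43/10))/2 = 3649/860.
x(3) = (3649/860 + 18/(3649/860))/2 = 26628001/6276280.

26628001/6276280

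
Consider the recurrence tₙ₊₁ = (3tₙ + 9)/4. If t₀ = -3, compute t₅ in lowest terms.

1575/256

t₁ = (3·(-3) + 9)/4 = 0.
t₂ = (3·0 + 9)/4 = 9/4.
t₃ = (3·(9/4) + 9)/4 = 63/16.
t₄ = (3·(63/16) + 9)/4 = 333/64.
t₅ = (3·(333/64) + 9)/4 = 1575/256.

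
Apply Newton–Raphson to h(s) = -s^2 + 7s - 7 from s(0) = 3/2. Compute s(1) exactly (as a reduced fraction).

19/16

h'(s) = -2s + 7.
h(3/2) = 5/4, h'(3/2) = 4, so s(1) = (3/2) - (5/4)/4 = 19/16.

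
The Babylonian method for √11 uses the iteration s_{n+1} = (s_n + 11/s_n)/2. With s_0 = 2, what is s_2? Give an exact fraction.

401/120

s_1 = (2 + 11/2)/2 = 15/4.
s_2 = (15/4 + 11/(15/4))/2 = 401/120.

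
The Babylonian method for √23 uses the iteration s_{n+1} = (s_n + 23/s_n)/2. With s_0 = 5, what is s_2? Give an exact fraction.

s_1 = (5 + 23/5)/2 = 24/5.
s_2 = (24/5 + 23/(24/5))/2 = 1151/240.

1151/240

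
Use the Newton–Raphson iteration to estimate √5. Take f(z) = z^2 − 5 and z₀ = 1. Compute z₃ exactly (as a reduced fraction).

f'(z) = 2z.
f(1) = −4, f'(1) = 2, so z₁ = 1 − (−4)/2 = 3.
f(3) = 4, f'(3) = 6, so z₂ = 3 − 4/6 = 7/3.
f(7/3) = 4/9, f'(7/3) = 14/3, so z₃ = (7/3) − (4/9)/(14/3) = 47/21.

47/21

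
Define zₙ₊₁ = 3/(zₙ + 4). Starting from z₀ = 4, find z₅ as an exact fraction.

2283/3536

z₁ = 3/(4 + 4) = 3/8.
z₂ = 3/(3/8 + 4) = 24/35.
z₃ = 3/(24/35 + 4) = 105/164.
z₄ = 3/(105/164 + 4) = 492/761.
z₅ = 3/(492/761 + 4) = 2283/3536.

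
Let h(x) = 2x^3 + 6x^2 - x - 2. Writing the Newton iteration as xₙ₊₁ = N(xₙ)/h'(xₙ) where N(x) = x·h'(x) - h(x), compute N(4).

h'(x) = 6x^2 + 12x - 1.
N(x) = x·h'(x) - h(x) = x·(6x^2 + 12x - 1) - (2x^3 + 6x^2 - x - 2) = 4x^3 + 6x^2 + 2.
N(4) = 354.

354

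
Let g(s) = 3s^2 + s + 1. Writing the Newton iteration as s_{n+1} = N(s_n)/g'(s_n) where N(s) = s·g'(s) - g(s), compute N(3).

26

g'(s) = 6s + 1.
N(s) = s·g'(s) - g(s) = s·(6s + 1) - (3s^2 + s + 1) = 3s^2 - 1.
N(3) = 26.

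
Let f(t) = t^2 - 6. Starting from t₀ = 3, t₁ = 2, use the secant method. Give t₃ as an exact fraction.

f(3) = 3, f(2) = -2. t₂ = 2 - (-2)·(2 - 3)/((-2) - 3) = 12/5.
f(2) = -2, f(12/5) = -6/25. t₃ = (12/5) - (-6/25)·((12/5) - 2)/((-6/25) - (-2)) = 27/11.

27/11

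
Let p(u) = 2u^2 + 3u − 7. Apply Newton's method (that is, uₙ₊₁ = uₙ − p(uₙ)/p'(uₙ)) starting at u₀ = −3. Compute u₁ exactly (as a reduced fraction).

−25/9

p'(u) = 4u + 3.
p(−3) = 2, p'(−3) = −9, so u₁ = (−3) − 2/(−9) = −25/9.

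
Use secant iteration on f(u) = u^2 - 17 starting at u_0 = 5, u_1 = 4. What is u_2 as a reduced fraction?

37/9

f(5) = 8, f(4) = -1. u_2 = 4 - (-1)·(4 - 5)/((-1) - 8) = 37/9.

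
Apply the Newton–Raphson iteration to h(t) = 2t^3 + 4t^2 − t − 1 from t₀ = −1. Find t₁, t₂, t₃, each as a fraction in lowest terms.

t₁ = −1/3, t₂ = −35/81, t₃ = −756841/1773171

h'(t) = 6t^2 + 8t − 1.
h(−1) = 2, h'(−1) = −3, so t₁ = (−1) − 2/(−3) = −1/3.
h(−1/3) = −8/27, h'(−1/3) = −3, so t₂ = (−1/3) − (−8/27)/(−3) = −35/81.
h(−35/81) = 9344/531441, h'(−35/81) = −7297/2187, so t₃ = (−35/81) − (9344/531441)/(−7297/2187) = −756841/1773171.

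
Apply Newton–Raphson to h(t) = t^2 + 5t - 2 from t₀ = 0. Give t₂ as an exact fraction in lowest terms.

54/145

h'(t) = 2t + 5.
h(0) = -2, h'(0) = 5, so t₁ = 0 - (-2)/5 = 2/5.
h(2/5) = 4/25, h'(2/5) = 29/5, so t₂ = (2/5) - (4/25)/(29/5) = 54/145.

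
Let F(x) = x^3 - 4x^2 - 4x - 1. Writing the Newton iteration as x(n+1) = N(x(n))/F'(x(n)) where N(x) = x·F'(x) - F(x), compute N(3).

F'(x) = 3x^2 - 8x - 4.
N(x) = x·F'(x) - F(x) = x·(3x^2 - 8x - 4) - (x^3 - 4x^2 - 4x - 1) = 2x^3 - 4x^2 + 1.
N(3) = 19.

19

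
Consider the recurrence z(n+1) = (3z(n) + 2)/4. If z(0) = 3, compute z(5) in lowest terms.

2291/1024

z(1) = (3·3 + 2)/4 = 11/4.
z(2) = (3·(11/4) + 2)/4 = 41/16.
z(3) = (3·(41/16) + 2)/4 = 155/64.
z(4) = (3·(155/64) + 2)/4 = 593/256.
z(5) = (3·(593/256) + 2)/4 = 2291/1024.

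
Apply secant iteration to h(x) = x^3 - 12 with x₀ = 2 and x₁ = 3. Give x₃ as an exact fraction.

h(2) = -4, h(3) = 15. x₂ = 3 - 15·(3 - 2)/(15 - (-4)) = 42/19.
h(3) = 15, h(42/19) = -8220/6859. x₃ = (42/19) - (-8220/6859)·((42/19) - 3)/((-8220/6859) - 15) = 5602/2469.

5602/2469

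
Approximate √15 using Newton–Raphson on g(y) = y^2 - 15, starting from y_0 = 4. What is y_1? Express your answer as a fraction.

g'(y) = 2y.
g(4) = 1, g'(4) = 8, so y_1 = 4 - 1/8 = 31/8.

31/8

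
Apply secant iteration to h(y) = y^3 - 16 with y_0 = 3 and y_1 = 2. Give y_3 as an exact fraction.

3376/1327

h(3) = 11, h(2) = -8. y_2 = 2 - (-8)·(2 - 3)/((-8) - 11) = 46/19.
h(2) = -8, h(46/19) = -12408/6859. y_3 = (46/19) - (-12408/6859)·((46/19) - 2)/((-12408/6859) - (-8)) = 3376/1327.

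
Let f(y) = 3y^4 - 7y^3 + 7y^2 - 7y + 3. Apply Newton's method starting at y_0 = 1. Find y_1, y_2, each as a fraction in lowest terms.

f'(y) = 12y^3 - 21y^2 + 14y - 7.
f(1) = -1, f'(1) = -2, so y_1 = 1 - (-1)/(-2) = 1/2.
f(1/2) = 9/16, f'(1/2) = -15/4, so y_2 = (1/2) - (9/16)/(-15/4) = 13/20.

y_1 = 1/2, y_2 = 13/20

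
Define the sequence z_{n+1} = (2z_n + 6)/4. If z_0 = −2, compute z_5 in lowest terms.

z_1 = (2·(−2) + 6)/4 = 1/2.
z_2 = (2·(1/2) + 6)/4 = 7/4.
z_3 = (2·(7/4) + 6)/4 = 19/8.
z_4 = (2·(19/8) + 6)/4 = 43/16.
z_5 = (2·(43/16) + 6)/4 = 91/32.

91/32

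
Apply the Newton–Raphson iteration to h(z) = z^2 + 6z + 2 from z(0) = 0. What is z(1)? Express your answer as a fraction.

-1/3

h'(z) = 2z + 6.
h(0) = 2, h'(0) = 6, so z(1) = 0 - 2/6 = -1/3.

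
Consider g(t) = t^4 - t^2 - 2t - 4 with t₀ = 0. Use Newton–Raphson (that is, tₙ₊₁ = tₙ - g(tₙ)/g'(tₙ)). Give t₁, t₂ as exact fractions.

g'(t) = 4t^3 - 2t - 2.
g(0) = -4, g'(0) = -2, so t₁ = 0 - (-4)/(-2) = -2.
g(-2) = 12, g'(-2) = -30, so t₂ = (-2) - 12/(-30) = -8/5.

t₁ = -2, t₂ = -8/5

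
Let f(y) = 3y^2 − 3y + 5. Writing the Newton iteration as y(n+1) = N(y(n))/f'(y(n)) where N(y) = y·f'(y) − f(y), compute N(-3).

f'(y) = 6y − 3.
N(y) = y·f'(y) − f(y) = y·(6y − 3) − (3y^2 − 3y + 5) = 3y^2 − 5.
N(-3) = 22.

22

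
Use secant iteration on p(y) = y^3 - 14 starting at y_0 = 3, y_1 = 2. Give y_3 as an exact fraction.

p(3) = 13, p(2) = -6. y_2 = 2 - (-6)·(2 - 3)/((-6) - 13) = 44/19.
p(2) = -6, p(44/19) = -10842/6859. y_3 = (44/19) - (-10842/6859)·((44/19) - 2)/((-10842/6859) - (-6)) = 2045/842.

2045/842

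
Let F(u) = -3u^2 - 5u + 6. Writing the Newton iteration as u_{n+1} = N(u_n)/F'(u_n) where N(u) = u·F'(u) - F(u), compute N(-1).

F'(u) = -6u - 5.
N(u) = u·F'(u) - F(u) = u·(-6u - 5) - (-3u^2 - 5u + 6) = -3u^2 - 6.
N(-1) = -9.

-9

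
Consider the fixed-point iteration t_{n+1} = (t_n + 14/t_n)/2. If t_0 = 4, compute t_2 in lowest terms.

449/120

t_1 = (4 + 14/4)/2 = 15/4.
t_2 = (15/4 + 14/(15/4))/2 = 449/120.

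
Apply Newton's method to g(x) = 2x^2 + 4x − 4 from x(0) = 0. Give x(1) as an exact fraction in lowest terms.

1

g'(x) = 4x + 4.
g(0) = −4, g'(0) = 4, so x(1) = 0 − (−4)/4 = 1.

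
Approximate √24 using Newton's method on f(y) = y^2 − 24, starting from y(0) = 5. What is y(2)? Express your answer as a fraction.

f'(y) = 2y.
f(5) = 1, f'(5) = 10, so y(1) = 5 − 1/10 = 49/10.
f(49/10) = 1/100, f'(49/10) = 49/5, so y(2) = (49/10) − (1/100)/(49/5) = 4801/980.

4801/980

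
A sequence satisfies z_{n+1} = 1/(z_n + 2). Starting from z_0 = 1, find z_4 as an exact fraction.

z_1 = 1/(1 + 2) = 1/3.
z_2 = 1/(1/3 + 2) = 3/7.
z_3 = 1/(3/7 + 2) = 7/17.
z_4 = 1/(7/17 + 2) = 17/41.

17/41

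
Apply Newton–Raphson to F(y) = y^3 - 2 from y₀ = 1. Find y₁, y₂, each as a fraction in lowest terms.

F'(y) = 3y^2.
F(1) = -1, F'(1) = 3, so y₁ = 1 - (-1)/3 = 4/3.
F(4/3) = 10/27, F'(4/3) = 16/3, so y₂ = (4/3) - (10/27)/(16/3) = 91/72.

y₁ = 4/3, y₂ = 91/72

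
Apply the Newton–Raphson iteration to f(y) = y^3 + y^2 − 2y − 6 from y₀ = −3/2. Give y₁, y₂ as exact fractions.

y₁ = 6/7, y₂ = 1371/329

f'(y) = 3y^2 + 2y − 2.
f(−3/2) = −33/8, f'(−3/2) = 7/4, so y₁ = (−3/2) − (−33/8)/(7/4) = 6/7.
f(6/7) = −2178/343, f'(6/7) = 94/49, so y₂ = (6/7) − (−2178/343)/(94/49) = 1371/329.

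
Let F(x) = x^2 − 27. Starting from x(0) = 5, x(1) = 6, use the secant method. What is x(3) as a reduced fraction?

F(5) = −2, F(6) = 9. x(2) = 6 − 9·(6 − 5)/(9 − (−2)) = 57/11.
F(6) = 9, F(57/11) = −18/121. x(3) = (57/11) − (−18/121)·((57/11) − 6)/((−18/121) − 9) = 213/41.

213/41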